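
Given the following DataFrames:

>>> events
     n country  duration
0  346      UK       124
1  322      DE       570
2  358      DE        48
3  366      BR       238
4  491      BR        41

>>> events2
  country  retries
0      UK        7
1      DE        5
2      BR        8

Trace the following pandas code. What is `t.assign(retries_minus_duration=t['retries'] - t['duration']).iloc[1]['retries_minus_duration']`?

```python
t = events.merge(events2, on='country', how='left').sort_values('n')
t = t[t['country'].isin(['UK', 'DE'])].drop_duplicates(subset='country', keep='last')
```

-43

merge on 'country' (how='left') → 5 rows:
     n country  duration  retries
0  346      UK       124        7
1  322      DE       570        5
2  358      DE        48        5
3  366      BR       238        8
4  491      BR        41        8
sort by n:
     n country  duration  retries
1  322      DE       570        5
0  346      UK       124        7
2  358      DE        48        5
3  366      BR       238        8
4  491      BR        41        8
filter rows where country in ['UK', 'DE']:
     n country  duration  retries
1  322      DE       570        5
0  346      UK       124        7
2  358      DE        48        5
drop duplicate country (keep=last):
     n country  duration  retries
0  346      UK       124        7
2  358      DE        48        5
add column retries_minus_duration = t['retries'] - t['duration']:
     n country  duration  retries  retries_minus_duration
0  346      UK       124        7                    -117
2  358      DE        48        5                     -43
Taking the value at position 1, column 'retries_minus_duration' gives -43.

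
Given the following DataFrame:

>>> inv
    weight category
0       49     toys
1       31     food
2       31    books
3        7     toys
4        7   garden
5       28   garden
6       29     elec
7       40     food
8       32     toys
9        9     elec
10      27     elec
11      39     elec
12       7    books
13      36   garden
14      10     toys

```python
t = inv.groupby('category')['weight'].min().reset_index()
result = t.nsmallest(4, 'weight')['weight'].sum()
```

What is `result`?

30

group by category, min of weight:
category
books      7
elec       9
food      31
garden     7
toys       7
Name: weight, dtype: int64
reset_index():
  category  weight
0    books       7
1     elec       9
2     food      31
3   garden       7
4     toys       7
take 4 rows with smallest weight:
  category  weight
0    books       7
3   garden       7
4     toys       7
1     elec       9
The sum of column 'weight' is 30.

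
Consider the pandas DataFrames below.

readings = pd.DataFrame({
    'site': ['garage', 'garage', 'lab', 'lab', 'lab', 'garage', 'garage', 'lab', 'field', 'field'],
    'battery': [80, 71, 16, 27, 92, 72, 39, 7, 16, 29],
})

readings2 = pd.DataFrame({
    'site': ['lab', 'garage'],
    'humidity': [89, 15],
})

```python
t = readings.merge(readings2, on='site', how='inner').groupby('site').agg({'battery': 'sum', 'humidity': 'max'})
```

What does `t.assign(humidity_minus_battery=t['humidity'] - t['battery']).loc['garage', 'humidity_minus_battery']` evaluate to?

-247

merge on 'site' (how='inner') → 8 rows:
     site  battery  humidity
0  garage       80        15
1  garage       71        15
2     lab       16        89
3     lab       27        89
4     lab       92        89
5  garage       72        15
6  garage       39        15
7     lab        7        89
group by site: sum(battery), max(humidity):
        battery  humidity
site                     
garage      262        15
lab         142        89
add column humidity_minus_battery = t['humidity'] - t['battery']:
        battery  humidity  humidity_minus_battery
site                                             
garage      262        15                    -247
lab         142        89                     -53
Taking the value at row 'garage', column 'humidity_minus_battery' gives -247.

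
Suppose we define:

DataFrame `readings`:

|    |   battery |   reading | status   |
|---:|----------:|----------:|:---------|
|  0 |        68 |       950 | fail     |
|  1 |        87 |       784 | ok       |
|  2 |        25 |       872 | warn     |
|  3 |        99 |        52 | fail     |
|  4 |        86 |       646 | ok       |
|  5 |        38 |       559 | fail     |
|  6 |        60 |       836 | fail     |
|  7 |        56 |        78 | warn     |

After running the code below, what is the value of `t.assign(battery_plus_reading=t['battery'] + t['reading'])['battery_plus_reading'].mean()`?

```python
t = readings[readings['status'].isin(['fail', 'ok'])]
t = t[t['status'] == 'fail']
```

filter rows where status in ['fail', 'ok']:
   battery  reading status
0       68      950   fail
1       87      784     ok
3       99       52   fail
4       86      646     ok
5       38      559   fail
6       60      836   fail
filter rows where status == 'fail':
   battery  reading status
0       68      950   fail
3       99       52   fail
5       38      559   fail
6       60      836   fail
add column battery_plus_reading = t['battery'] + t['reading']:
   battery  reading status  battery_plus_reading
0       68      950   fail                  1018
3       99       52   fail                   151
5       38      559   fail                   597
6       60      836   fail                   896
Reading off the mean of column 'battery_plus_reading', we get 665.5.

665.5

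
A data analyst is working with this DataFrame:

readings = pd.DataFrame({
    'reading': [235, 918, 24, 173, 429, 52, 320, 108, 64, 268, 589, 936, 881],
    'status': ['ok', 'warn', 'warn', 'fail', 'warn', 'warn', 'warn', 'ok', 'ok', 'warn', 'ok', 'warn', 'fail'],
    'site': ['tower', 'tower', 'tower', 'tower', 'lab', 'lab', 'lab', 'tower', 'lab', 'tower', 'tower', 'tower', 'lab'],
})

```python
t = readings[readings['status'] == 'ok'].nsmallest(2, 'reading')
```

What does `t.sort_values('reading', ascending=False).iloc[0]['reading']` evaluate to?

108

filter rows where status == 'ok':
    reading status   site
0       235     ok  tower
7       108     ok  tower
8        64     ok    lab
10      589     ok  tower
take 2 rows with smallest reading:
   reading status   site
8       64     ok    lab
7      108     ok  tower
sort by reading descending:
   reading status   site
7      108     ok  tower
8       64     ok    lab
Then the value at position 0, column 'reading': 108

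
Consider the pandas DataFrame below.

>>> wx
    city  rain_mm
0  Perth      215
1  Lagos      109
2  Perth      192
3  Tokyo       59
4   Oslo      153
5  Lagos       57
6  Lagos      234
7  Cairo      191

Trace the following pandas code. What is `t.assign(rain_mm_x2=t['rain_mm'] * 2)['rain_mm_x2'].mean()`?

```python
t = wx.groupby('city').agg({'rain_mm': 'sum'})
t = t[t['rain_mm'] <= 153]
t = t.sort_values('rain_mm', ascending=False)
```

212.0

group by city, sum of rain_mm:
       rain_mm
city          
Cairo      191
Lagos      400
Oslo       153
Perth      407
Tokyo       59
filter rows where rain_mm <= 153:
       rain_mm
city          
Oslo       153
Tokyo       59
sort by rain_mm descending:
       rain_mm
city          
Oslo       153
Tokyo       59
add column rain_mm_x2 = t['rain_mm'] * 2:
       rain_mm  rain_mm_x2
city                      
Oslo       153         306
Tokyo       59         118
Hence 212.0.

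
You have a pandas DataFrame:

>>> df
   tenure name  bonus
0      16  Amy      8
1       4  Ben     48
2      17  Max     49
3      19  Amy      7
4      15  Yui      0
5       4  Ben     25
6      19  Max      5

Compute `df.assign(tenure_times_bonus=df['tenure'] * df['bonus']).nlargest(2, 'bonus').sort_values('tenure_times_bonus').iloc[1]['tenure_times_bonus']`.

833

add column tenure_times_bonus = df['tenure'] * df['bonus']:
   tenure name  bonus  tenure_times_bonus
0      16  Amy      8                 128
1       4  Ben     48                 192
2      17  Max     49                 833
3      19  Amy      7                 133
4      15  Yui      0                   0
5       4  Ben     25                 100
6      19  Max      5                  95
take 2 rows with largest bonus:
   tenure name  bonus  tenure_times_bonus
2      17  Max     49                 833
1       4  Ben     48                 192
sort by tenure_times_bonus:
   tenure name  bonus  tenure_times_bonus
1       4  Ben     48                 192
2      17  Max     49                 833
Taking the value at position 1, column 'tenure_times_bonus' gives 833.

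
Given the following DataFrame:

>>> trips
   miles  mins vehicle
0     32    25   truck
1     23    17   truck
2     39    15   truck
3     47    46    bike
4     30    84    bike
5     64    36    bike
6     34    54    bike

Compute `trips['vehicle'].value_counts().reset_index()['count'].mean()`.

value_counts of vehicle:
vehicle
bike     4
truck    3
Name: count, dtype: int64
reset_index():
  vehicle  count
0    bike      4
1   truck      3

3.5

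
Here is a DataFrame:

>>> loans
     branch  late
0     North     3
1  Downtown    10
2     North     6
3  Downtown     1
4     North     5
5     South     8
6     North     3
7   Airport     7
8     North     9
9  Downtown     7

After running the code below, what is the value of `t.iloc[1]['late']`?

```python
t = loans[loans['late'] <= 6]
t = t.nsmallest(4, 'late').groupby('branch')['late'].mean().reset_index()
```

3.66666666667

filter rows where late <= 6:
     branch  late
0     North     3
2     North     6
3  Downtown     1
4     North     5
6     North     3
take 4 rows with smallest late:
     branch  late
3  Downtown     1
0     North     3
6     North     3
4     North     5
group by branch, mean of late:
branch
Downtown    1.000000
North       3.666667
Name: late, dtype: float64
reset_index():
     branch      late
0  Downtown  1.000000
1     North  3.666667
Reading off the value at position 1, column 'late', we get 3.66666666667.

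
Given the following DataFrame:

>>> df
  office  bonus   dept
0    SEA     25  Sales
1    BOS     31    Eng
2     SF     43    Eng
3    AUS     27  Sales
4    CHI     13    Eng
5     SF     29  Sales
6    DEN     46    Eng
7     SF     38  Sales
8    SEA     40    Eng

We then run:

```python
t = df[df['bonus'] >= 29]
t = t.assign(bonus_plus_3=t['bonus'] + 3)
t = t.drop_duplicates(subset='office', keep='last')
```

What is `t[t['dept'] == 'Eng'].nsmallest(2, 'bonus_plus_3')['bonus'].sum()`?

filter rows where bonus >= 29:
  office  bonus   dept
1    BOS     31    Eng
2     SF     43    Eng
5     SF     29  Sales
6    DEN     46    Eng
7     SF     38  Sales
8    SEA     40    Eng
add column bonus_plus_3 = t['bonus'] + 3:
  office  bonus   dept  bonus_plus_3
1    BOS     31    Eng            34
2     SF     43    Eng            46
5     SF     29  Sales            32
6    DEN     46    Eng            49
7     SF     38  Sales            41
8    SEA     40    Eng            43
drop duplicate office (keep=last):
  office  bonus   dept  bonus_plus_3
1    BOS     31    Eng            34
6    DEN     46    Eng            49
7     SF     38  Sales            41
8    SEA     40    Eng            43
filter rows where dept == 'Eng':
  office  bonus dept  bonus_plus_3
1    BOS     31  Eng            34
6    DEN     46  Eng            49
8    SEA     40  Eng            43
take 2 rows with smallest bonus_plus_3:
  office  bonus dept  bonus_plus_3
1    BOS     31  Eng            34
8    SEA     40  Eng            43
sum of column 'bonus' → 71

71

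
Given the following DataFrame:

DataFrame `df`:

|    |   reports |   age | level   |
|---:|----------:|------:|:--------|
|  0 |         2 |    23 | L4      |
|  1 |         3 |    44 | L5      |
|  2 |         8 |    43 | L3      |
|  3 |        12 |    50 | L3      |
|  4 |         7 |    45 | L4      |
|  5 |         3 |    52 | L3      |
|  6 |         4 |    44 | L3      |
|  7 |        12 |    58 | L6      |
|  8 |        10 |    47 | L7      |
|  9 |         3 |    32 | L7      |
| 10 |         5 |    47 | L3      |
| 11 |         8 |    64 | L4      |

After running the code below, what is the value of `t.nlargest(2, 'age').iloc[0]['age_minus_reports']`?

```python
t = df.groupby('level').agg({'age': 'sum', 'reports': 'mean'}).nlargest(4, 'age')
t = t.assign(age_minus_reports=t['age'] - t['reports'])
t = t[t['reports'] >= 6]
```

group by level: sum(age), mean(reports):
       age    reports
level                
L3     236   6.400000
L4     132   5.666667
L5      44   3.000000
L6      58  12.000000
L7      79   6.500000
take 4 rows with largest age:
       age    reports
level                
L3     236   6.400000
L4     132   5.666667
L7      79   6.500000
L6      58  12.000000
add column age_minus_reports = t['age'] - t['reports']:
       age    reports  age_minus_reports
level                                   
L3     236   6.400000         229.600000
L4     132   5.666667         126.333333
L7      79   6.500000          72.500000
L6      58  12.000000          46.000000
filter rows where reports >= 6:
       age  reports  age_minus_reports
level                                 
L3     236      6.4              229.6
L7      79      6.5               72.5
L6      58     12.0               46.0
take 2 rows with largest age:
       age  reports  age_minus_reports
level                                 
L3     236      6.4              229.6
L7      79      6.5               72.5
Reading off the value at position 0, column 'age_minus_reports', we get 229.6.

229.6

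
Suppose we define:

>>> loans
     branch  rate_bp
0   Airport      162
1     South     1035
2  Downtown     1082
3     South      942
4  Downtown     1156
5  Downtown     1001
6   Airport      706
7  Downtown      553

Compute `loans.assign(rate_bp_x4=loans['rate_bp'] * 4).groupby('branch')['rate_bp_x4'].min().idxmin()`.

add column rate_bp_x4 = loans['rate_bp'] * 4:
     branch  rate_bp  rate_bp_x4
0   Airport      162         648
1     South     1035        4140
2  Downtown     1082        4328
3     South      942        3768
4  Downtown     1156        4624
5  Downtown     1001        4004
6   Airport      706        2824
7  Downtown      553        2212
group by branch, min of rate_bp_x4:
branch
Airport      648
Downtown    2212
South       3768
Name: rate_bp_x4, dtype: int64
Hence Airport.

Airport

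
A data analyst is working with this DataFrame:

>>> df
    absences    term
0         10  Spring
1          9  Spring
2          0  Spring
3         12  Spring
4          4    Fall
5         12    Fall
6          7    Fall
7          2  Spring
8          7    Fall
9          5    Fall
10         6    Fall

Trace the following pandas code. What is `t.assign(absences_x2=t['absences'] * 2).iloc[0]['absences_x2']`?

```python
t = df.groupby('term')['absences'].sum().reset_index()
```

group by term, sum of absences:
term
Fall      41
Spring    33
Name: absences, dtype: int64
reset_index():
     term  absences
0    Fall        41
1  Spring        33
add column absences_x2 = t['absences'] * 2:
     term  absences  absences_x2
0    Fall        41           82
1  Spring        33           66
Taking the value at position 0, column 'absences_x2' gives 82.

82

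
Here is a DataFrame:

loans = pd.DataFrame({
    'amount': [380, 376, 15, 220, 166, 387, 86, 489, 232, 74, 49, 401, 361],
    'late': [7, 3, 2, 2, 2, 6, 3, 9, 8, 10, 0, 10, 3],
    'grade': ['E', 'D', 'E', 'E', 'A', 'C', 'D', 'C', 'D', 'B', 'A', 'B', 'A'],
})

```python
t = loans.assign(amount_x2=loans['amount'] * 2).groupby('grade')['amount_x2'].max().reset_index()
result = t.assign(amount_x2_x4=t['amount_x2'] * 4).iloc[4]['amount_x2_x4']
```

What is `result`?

add column amount_x2 = loans['amount'] * 2:
    amount  late grade  amount_x2
0      380     7     E        760
1      376     3     D        752
2       15     2     E         30
3      220     2     E        440
4      166     2     A        332
5      387     6     C        774
6       86     3     D        172
7      489     9     C        978
8      232     8     D        464
9       74    10     B        148
10      49     0     A         98
11     401    10     B        802
12     361     3     A        722
group by grade, max of amount_x2:
grade
A    722
B    802
C    978
D    752
E    760
Name: amount_x2, dtype: int64
reset_index():
  grade  amount_x2
0     A        722
1     B        802
2     C        978
3     D        752
4     E        760
add column amount_x2_x4 = t['amount_x2'] * 4:
  grade  amount_x2  amount_x2_x4
0     A        722          2888
1     B        802          3208
2     C        978          3912
3     D        752          3008
4     E        760          3040
Then the value at position 4, column 'amount_x2_x4': 3040

3040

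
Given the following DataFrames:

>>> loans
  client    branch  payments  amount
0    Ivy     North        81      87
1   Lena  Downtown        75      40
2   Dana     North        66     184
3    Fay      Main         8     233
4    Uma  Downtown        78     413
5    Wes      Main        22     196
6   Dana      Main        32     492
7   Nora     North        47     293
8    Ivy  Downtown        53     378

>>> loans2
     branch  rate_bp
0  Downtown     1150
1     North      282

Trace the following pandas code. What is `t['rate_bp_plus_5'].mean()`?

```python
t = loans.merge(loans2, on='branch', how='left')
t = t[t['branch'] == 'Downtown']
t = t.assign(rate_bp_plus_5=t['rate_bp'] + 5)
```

merge on 'branch' (how='left') → 9 rows:
  client    branch  payments  amount  rate_bp
0    Ivy     North        81      87    282.0
1   Lena  Downtown        75      40   1150.0
2   Dana     North        66     184    282.0
3    Fay      Main         8     233      NaN
4    Uma  Downtown        78     413   1150.0
5    Wes      Main        22     196      NaN
6   Dana      Main        32     492      NaN
7   Nora     North        47     293    282.0
8    Ivy  Downtown        53     378   1150.0
filter rows where branch == 'Downtown':
  client    branch  payments  amount  rate_bp
1   Lena  Downtown        75      40   1150.0
4    Uma  Downtown        78     413   1150.0
8    Ivy  Downtown        53     378   1150.0
add column rate_bp_plus_5 = t['rate_bp'] + 5:
  client    branch  payments  amount  rate_bp  rate_bp_plus_5
1   Lena  Downtown        75      40   1150.0          1155.0
4    Uma  Downtown        78     413   1150.0          1155.0
8    Ivy  Downtown        53     378   1150.0          1155.0
Reading off the mean of column 'rate_bp_plus_5', we get 1155.0.

1155.0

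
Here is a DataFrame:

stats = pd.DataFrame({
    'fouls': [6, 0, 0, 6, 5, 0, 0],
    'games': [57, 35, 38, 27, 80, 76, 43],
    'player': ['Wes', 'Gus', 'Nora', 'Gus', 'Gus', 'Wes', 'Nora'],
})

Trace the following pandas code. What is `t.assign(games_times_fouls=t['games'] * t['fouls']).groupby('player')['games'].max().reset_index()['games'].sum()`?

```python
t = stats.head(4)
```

130

take first 4 rows:
   fouls  games player
0      6     57    Wes
1      0     35    Gus
2      0     38   Nora
3      6     27    Gus
add column games_times_fouls = t['games'] * t['fouls']:
   fouls  games player  games_times_fouls
0      6     57    Wes                342
1      0     35    Gus                  0
2      0     38   Nora                  0
3      6     27    Gus                162
group by player, max of games:
player
Gus     35
Nora    38
Wes     57
Name: games, dtype: int64
reset_index():
  player  games
0    Gus     35
1   Nora     38
2    Wes     57
Hence 130.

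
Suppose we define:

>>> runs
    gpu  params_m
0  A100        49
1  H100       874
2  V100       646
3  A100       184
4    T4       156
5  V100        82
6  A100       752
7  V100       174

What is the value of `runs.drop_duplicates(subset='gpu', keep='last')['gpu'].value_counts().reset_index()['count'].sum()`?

4

drop duplicate gpu (keep=last):
    gpu  params_m
1  H100       874
4    T4       156
6  A100       752
7  V100       174
value_counts of gpu:
gpu
H100    1
T4      1
A100    1
V100    1
Name: count, dtype: int64
reset_index():
    gpu  count
0  H100      1
1    T4      1
2  A100      1
3  V100      1
The sum of column 'count' is 4.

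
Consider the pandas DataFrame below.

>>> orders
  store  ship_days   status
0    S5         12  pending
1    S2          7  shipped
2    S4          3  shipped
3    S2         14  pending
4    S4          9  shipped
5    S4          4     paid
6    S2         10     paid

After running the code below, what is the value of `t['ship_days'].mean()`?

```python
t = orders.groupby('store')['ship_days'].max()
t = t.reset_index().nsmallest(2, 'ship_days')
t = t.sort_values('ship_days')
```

group by store, max of ship_days:
store
S2    14
S4     9
S5    12
Name: ship_days, dtype: int64
reset_index():
  store  ship_days
0    S2         14
1    S4          9
2    S5         12
take 2 rows with smallest ship_days:
  store  ship_days
1    S4          9
2    S5         12
sort by ship_days:
  store  ship_days
1    S4          9
2    S5         12
So mean() = 10.5.

10.5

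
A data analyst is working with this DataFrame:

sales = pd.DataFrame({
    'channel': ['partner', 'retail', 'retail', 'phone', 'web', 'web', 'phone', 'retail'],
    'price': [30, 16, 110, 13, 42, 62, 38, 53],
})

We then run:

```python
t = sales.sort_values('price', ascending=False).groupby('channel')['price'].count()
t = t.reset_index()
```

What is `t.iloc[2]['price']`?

sort by price descending:
   channel  price
2   retail    110
5      web     62
7   retail     53
4      web     42
6    phone     38
0  partner     30
1   retail     16
3    phone     13
group by channel, count of price:
channel
partner    1
phone      2
retail     3
web        2
Name: price, dtype: int64
reset_index():
   channel  price
0  partner      1
1    phone      2
2   retail      3
3      web      2

3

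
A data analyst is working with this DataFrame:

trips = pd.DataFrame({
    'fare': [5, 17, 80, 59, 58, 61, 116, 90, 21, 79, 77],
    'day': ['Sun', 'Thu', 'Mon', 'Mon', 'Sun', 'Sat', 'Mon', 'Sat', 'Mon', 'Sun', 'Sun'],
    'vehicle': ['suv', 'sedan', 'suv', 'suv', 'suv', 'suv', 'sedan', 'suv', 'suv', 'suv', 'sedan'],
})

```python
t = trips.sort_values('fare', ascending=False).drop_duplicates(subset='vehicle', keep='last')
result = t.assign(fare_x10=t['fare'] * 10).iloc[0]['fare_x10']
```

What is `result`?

sort by fare descending:
    fare  day vehicle
6    116  Mon   sedan
7     90  Sat     suv
2     80  Mon     suv
9     79  Sun     suv
10    77  Sun   sedan
5     61  Sat     suv
3     59  Mon     suv
4     58  Sun     suv
8     21  Mon     suv
1     17  Thu   sedan
0      5  Sun     suv
drop duplicate vehicle (keep=last):
   fare  day vehicle
1    17  Thu   sedan
0     5  Sun     suv
add column fare_x10 = t['fare'] * 10:
   fare  day vehicle  fare_x10
1    17  Thu   sedan       170
0     5  Sun     suv        50
Then the value at position 0, column 'fare_x10': 170

170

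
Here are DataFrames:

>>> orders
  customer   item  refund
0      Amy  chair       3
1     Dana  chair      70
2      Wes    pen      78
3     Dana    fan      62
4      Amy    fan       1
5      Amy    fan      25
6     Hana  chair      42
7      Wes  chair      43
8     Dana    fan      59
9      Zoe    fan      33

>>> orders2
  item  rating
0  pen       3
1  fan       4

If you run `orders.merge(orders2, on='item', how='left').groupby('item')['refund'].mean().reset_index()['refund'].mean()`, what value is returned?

51.1666666667

merge on 'item' (how='left') → 10 rows:
  customer   item  refund  rating
0      Amy  chair       3     NaN
1     Dana  chair      70     NaN
2      Wes    pen      78     3.0
3     Dana    fan      62     4.0
4      Amy    fan       1     4.0
5      Amy    fan      25     4.0
6     Hana  chair      42     NaN
7      Wes  chair      43     NaN
8     Dana    fan      59     4.0
9      Zoe    fan      33     4.0
group by item, mean of refund:
item
chair    39.5
fan      36.0
pen      78.0
Name: refund, dtype: float64
reset_index():
    item  refund
0  chair    39.5
1    fan    36.0
2    pen    78.0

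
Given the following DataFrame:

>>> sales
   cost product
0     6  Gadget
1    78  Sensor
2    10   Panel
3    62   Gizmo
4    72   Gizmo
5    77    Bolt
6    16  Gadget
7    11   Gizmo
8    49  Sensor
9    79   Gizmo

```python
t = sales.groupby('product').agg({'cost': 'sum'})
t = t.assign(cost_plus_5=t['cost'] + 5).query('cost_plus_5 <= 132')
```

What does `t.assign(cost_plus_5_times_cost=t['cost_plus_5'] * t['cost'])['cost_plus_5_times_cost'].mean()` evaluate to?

group by product, sum of cost:
         cost
product      
Bolt       77
Gadget     22
Gizmo     224
Panel      10
Sensor    127
add column cost_plus_5 = t['cost'] + 5:
         cost  cost_plus_5
product                   
Bolt       77           82
Gadget     22           27
Gizmo     224          229
Panel      10           15
Sensor    127          132
filter rows where cost_plus_5 <= 132:
         cost  cost_plus_5
product                   
Bolt       77           82
Gadget     22           27
Panel      10           15
Sensor    127          132
add column cost_plus_5_times_cost = t['cost_plus_5'] * t['cost']:
         cost  cost_plus_5  cost_plus_5_times_cost
product                                           
Bolt       77           82                    6314
Gadget     22           27                     594
Panel      10           15                     150
Sensor    127          132                   16764
So mean() = 5955.5.

5955.5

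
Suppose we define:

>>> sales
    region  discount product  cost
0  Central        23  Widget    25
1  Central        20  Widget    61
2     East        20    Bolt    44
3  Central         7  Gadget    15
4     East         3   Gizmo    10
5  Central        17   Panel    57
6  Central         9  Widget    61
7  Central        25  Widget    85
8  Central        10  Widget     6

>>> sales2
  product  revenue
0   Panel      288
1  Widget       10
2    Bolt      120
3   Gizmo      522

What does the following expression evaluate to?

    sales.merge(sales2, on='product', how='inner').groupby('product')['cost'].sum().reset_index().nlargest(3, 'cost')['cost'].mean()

merge on 'product' (how='inner') → 8 rows:
    region  discount product  cost  revenue
0  Central        23  Widget    25       10
1  Central        20  Widget    61       10
2     East        20    Bolt    44      120
3     East         3   Gizmo    10      522
4  Central        17   Panel    57      288
5  Central         9  Widget    61       10
6  Central        25  Widget    85       10
7  Central        10  Widget     6       10
group by product, sum of cost:
product
Bolt       44
Gizmo      10
Panel      57
Widget    238
Name: cost, dtype: int64
reset_index():
  product  cost
0    Bolt    44
1   Gizmo    10
2   Panel    57
3  Widget   238
take 3 rows with largest cost:
  product  cost
3  Widget   238
2   Panel    57
0    Bolt    44
Finally, mean of column 'cost' = 113.0.

113.0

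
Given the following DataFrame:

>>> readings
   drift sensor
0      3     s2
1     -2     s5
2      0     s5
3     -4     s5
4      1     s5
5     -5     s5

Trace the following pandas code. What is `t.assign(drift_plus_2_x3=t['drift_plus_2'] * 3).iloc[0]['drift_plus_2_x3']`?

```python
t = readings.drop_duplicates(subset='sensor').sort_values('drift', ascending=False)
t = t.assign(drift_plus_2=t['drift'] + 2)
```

drop duplicate sensor (keep=first):
   drift sensor
0      3     s2
1     -2     s5
sort by drift descending:
   drift sensor
0      3     s2
1     -2     s5
add column drift_plus_2 = t['drift'] + 2:
   drift sensor  drift_plus_2
0      3     s2             5
1     -2     s5             0
add column drift_plus_2_x3 = t['drift_plus_2'] * 3:
   drift sensor  drift_plus_2  drift_plus_2_x3
0      3     s2             5               15
1     -2     s5             0                0
The value at position 0, column 'drift_plus_2_x3' is 15.

15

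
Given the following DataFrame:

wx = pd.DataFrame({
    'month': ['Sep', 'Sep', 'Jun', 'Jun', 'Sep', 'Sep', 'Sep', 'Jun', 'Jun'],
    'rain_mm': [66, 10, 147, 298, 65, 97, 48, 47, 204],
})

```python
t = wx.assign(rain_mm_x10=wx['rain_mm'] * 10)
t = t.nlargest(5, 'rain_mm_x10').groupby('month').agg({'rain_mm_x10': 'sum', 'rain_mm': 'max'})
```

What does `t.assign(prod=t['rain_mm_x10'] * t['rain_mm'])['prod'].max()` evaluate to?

add column rain_mm_x10 = wx['rain_mm'] * 10:
  month  rain_mm  rain_mm_x10
0   Sep       66          660
1   Sep       10          100
2   Jun      147         1470
3   Jun      298         2980
4   Sep       65          650
5   Sep       97          970
6   Sep       48          480
7   Jun       47          470
8   Jun      204         2040
take 5 rows with largest rain_mm_x10:
  month  rain_mm  rain_mm_x10
3   Jun      298         2980
8   Jun      204         2040
2   Jun      147         1470
5   Sep       97          970
0   Sep       66          660
group by month: sum(rain_mm_x10), max(rain_mm):
       rain_mm_x10  rain_mm
month                      
Jun           6490      298
Sep           1630       97
add column prod = t['rain_mm_x10'] * t['rain_mm']:
       rain_mm_x10  rain_mm     prod
month                               
Jun           6490      298  1934020
Sep           1630       97   158110
Hence 1934020.

1934020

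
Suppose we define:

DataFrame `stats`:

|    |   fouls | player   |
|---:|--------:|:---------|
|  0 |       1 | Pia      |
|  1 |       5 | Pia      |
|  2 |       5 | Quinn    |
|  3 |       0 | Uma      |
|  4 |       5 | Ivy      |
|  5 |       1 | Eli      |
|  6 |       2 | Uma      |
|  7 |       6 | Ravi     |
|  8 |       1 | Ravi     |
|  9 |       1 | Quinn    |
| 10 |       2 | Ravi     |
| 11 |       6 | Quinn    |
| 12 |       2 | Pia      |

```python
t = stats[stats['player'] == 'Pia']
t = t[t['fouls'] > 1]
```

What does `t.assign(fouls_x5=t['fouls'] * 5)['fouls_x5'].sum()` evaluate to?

filter rows where player == 'Pia':
    fouls player
0       1    Pia
1       5    Pia
12      2    Pia
filter rows where fouls > 1:
    fouls player
1       5    Pia
12      2    Pia
add column fouls_x5 = t['fouls'] * 5:
    fouls player  fouls_x5
1       5    Pia        25
12      2    Pia        10

35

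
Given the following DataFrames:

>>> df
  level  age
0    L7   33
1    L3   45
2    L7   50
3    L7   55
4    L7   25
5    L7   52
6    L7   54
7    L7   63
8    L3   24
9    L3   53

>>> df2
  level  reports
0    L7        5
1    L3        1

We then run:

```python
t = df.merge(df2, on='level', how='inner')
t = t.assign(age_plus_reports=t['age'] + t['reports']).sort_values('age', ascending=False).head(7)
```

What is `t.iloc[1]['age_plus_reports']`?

merge on 'level' (how='inner') → 10 rows:
  level  age  reports
0    L7   33        5
1    L3   45        1
2    L7   50        5
3    L7   55        5
4    L7   25        5
5    L7   52        5
6    L7   54        5
7    L7   63        5
8    L3   24        1
9    L3   53        1
add column age_plus_reports = t['age'] + t['reports']:
  level  age  reports  age_plus_reports
0    L7   33        5                38
1    L3   45        1                46
2    L7   50        5                55
3    L7   55        5                60
4    L7   25        5                30
5    L7   52        5                57
6    L7   54        5                59
7    L7   63        5                68
8    L3   24        1                25
9    L3   53        1                54
sort by age descending:
  level  age  reports  age_plus_reports
7    L7   63        5                68
3    L7   55        5                60
6    L7   54        5                59
9    L3   53        1                54
5    L7   52        5                57
2    L7   50        5                55
1    L3   45        1                46
0    L7   33        5                38
4    L7   25        5                30
8    L3   24        1                25
take first 7 rows:
  level  age  reports  age_plus_reports
7    L7   63        5                68
3    L7   55        5                60
6    L7   54        5                59
9    L3   53        1                54
5    L7   52        5                57
2    L7   50        5                55
1    L3   45        1                46
Then the value at position 1, column 'age_plus_reports': 60

60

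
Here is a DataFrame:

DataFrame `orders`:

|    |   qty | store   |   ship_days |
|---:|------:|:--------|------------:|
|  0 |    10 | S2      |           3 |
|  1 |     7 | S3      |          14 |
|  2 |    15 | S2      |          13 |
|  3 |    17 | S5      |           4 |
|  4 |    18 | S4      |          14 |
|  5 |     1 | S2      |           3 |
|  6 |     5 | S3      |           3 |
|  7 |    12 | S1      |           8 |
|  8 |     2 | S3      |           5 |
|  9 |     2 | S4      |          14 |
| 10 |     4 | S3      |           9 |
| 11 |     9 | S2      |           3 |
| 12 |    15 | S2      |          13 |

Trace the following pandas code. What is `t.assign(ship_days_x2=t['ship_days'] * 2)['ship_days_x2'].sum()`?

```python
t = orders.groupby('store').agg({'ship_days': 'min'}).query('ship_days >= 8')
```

44

group by store, min of ship_days:
       ship_days
store           
S1             8
S2             3
S3             3
S4            14
S5             4
filter rows where ship_days >= 8:
       ship_days
store           
S1             8
S4            14
add column ship_days_x2 = t['ship_days'] * 2:
       ship_days  ship_days_x2
store                         
S1             8            16
S4            14            28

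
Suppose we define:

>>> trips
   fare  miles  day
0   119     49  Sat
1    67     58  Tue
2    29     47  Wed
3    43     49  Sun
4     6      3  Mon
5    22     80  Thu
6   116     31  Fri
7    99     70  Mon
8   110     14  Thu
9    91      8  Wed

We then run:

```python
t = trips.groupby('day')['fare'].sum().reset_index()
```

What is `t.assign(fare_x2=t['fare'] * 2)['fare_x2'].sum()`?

group by day, sum of fare:
day
Fri    116
Mon    105
Sat    119
Sun     43
Thu    132
Tue     67
Wed    120
Name: fare, dtype: int64
reset_index():
   day  fare
0  Fri   116
1  Mon   105
2  Sat   119
3  Sun    43
4  Thu   132
5  Tue    67
6  Wed   120
add column fare_x2 = t['fare'] * 2:
   day  fare  fare_x2
0  Fri   116      232
1  Mon   105      210
2  Sat   119      238
3  Sun    43       86
4  Thu   132      264
5  Tue    67      134
6  Wed   120      240
Finally, sum of column 'fare_x2' = 1404.

1404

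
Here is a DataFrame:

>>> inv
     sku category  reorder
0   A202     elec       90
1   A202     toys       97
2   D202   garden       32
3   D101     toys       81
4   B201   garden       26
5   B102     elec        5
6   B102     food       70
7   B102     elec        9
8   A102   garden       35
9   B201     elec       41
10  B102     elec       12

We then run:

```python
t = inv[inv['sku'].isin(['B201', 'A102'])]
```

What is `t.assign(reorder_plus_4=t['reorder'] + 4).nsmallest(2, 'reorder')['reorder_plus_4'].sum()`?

69

filter rows where sku in ['B201', 'A102']:
    sku category  reorder
4  B201   garden       26
8  A102   garden       35
9  B201     elec       41
add column reorder_plus_4 = t['reorder'] + 4:
    sku category  reorder  reorder_plus_4
4  B201   garden       26              30
8  A102   garden       35              39
9  B201     elec       41              45
take 2 rows with smallest reorder:
    sku category  reorder  reorder_plus_4
4  B201   garden       26              30
8  A102   garden       35              39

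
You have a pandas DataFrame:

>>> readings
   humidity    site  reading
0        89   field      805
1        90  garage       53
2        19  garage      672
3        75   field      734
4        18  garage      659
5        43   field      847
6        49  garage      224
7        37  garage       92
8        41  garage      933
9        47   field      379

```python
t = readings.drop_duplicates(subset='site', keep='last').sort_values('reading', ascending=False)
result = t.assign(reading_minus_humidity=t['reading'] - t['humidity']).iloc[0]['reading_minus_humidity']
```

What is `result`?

drop duplicate site (keep=last):
   humidity    site  reading
8        41  garage      933
9        47   field      379
sort by reading descending:
   humidity    site  reading
8        41  garage      933
9        47   field      379
add column reading_minus_humidity = t['reading'] - t['humidity']:
   humidity    site  reading  reading_minus_humidity
8        41  garage      933                     892
9        47   field      379                     332

892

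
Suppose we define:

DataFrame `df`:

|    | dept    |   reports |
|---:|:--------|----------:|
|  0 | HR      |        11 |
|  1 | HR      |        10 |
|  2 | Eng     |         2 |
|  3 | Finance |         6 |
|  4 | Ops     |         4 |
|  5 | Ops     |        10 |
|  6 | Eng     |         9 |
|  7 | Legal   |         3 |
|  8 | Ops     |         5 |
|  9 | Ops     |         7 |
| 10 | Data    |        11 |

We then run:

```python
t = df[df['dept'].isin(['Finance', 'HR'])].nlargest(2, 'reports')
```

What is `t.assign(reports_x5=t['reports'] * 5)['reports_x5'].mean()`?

filter rows where dept in ['Finance', 'HR']:
      dept  reports
0       HR       11
1       HR       10
3  Finance        6
take 2 rows with largest reports:
  dept  reports
0   HR       11
1   HR       10
add column reports_x5 = t['reports'] * 5:
  dept  reports  reports_x5
0   HR       11          55
1   HR       10          50
So mean() = 52.5.

52.5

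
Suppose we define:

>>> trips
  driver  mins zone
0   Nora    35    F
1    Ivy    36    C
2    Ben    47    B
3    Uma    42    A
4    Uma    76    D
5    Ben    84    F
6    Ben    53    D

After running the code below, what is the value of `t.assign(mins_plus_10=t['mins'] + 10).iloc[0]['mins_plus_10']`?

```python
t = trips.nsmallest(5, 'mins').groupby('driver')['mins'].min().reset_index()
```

take 5 rows with smallest mins:
  driver  mins zone
0   Nora    35    F
1    Ivy    36    C
3    Uma    42    A
2    Ben    47    B
6    Ben    53    D
group by driver, min of mins:
driver
Ben     47
Ivy     36
Nora    35
Uma     42
Name: mins, dtype: int64
reset_index():
  driver  mins
0    Ben    47
1    Ivy    36
2   Nora    35
3    Uma    42
add column mins_plus_10 = t['mins'] + 10:
  driver  mins  mins_plus_10
0    Ben    47            57
1    Ivy    36            46
2   Nora    35            45
3    Uma    42            52
Hence 57.

57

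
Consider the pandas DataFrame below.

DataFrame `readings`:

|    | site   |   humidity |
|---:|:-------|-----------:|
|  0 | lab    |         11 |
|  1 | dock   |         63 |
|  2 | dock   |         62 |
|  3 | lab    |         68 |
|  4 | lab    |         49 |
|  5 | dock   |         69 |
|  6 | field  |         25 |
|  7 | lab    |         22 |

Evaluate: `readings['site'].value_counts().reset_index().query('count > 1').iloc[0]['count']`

value_counts of site:
site
lab      4
dock     3
field    1
Name: count, dtype: int64
reset_index():
    site  count
0    lab      4
1   dock      3
2  field      1
filter rows where count > 1:
   site  count
0   lab      4
1  dock      3
Reading off the value at position 0, column 'count', we get 4.

4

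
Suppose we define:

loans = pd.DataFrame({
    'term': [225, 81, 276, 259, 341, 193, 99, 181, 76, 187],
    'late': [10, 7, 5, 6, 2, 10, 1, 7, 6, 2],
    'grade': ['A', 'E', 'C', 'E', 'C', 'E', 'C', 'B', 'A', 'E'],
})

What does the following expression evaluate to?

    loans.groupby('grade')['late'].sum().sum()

56

group by grade, sum of late:
grade
A    16
B     7
C     8
E    25
Name: late, dtype: int64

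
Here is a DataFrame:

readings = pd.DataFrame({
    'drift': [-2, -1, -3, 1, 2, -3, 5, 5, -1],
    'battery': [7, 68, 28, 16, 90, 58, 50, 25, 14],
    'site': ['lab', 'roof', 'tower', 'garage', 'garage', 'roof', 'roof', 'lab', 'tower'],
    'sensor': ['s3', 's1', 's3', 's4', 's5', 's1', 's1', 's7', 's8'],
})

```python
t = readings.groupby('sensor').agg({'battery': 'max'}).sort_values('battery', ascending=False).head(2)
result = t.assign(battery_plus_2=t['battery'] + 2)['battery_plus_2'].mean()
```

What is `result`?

group by sensor, max of battery:
        battery
sensor         
s1           68
s3           28
s4           16
s5           90
s7           25
s8           14
sort by battery descending:
        battery
sensor         
s5           90
s1           68
s3           28
s7           25
s4           16
s8           14
take first 2 rows:
        battery
sensor         
s5           90
s1           68
add column battery_plus_2 = t['battery'] + 2:
        battery  battery_plus_2
sensor                         
s5           90              92
s1           68              70
Reading off the mean of column 'battery_plus_2', we get 81.0.

81.0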